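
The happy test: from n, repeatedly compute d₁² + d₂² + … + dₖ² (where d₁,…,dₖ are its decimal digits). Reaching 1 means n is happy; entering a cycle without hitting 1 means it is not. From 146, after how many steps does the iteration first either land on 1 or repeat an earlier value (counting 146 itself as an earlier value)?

146 → 53
53 → 34
34 → 25
25 → 29
29 → 85
85 → 89
89 → 145
145 → 42
42 → 20
20 → 4
4 → 16
16 → 37
37 → 58
58 → 89  — 89 repeats.
That took 14 steps.

14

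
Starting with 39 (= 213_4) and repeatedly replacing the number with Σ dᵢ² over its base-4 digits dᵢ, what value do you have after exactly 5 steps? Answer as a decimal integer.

4

39 = (2,1,3)_4 → 14
14 = (3,2)_4 → 13
13 = (3,1)_4 → 10
10 = (2,2)_4 → 8
8 = (2,0)_4 → 4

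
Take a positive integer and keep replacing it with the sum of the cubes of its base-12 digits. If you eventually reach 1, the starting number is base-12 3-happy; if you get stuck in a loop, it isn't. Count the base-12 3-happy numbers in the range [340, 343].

2

340: 340 → 136 → 1395 → 1268 → 1753 → 10 → 1000 → 1611 → 1366 → 1854 → 1217 → 762 → 368 → 736 → 190 → 1028 → 856 → 1520 → 1728 → 1  — base-12 3-happy
341: 341 → 197 → 190 → 1028 → 856 → 1520 → 1728 → 1  — base-12 3-happy
342: 342 → 288 → 8 → 512 → 755 → 1464 → 1008 → 343 → 415 → 1351 → 1136 → 1855 → 1344 → 793 → 342  — not base-12 3-happy
343: 343 → 415 → 1351 → 1136 → 1855 → 1344 → 793 → 342 → 288 → 8 → 512 → 755 → 1464 → 1008 → 343  — not base-12 3-happy
base-12 3-happy: 340, 341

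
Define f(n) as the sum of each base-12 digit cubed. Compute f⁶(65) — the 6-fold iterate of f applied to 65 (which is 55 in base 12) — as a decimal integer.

65 = (5,5)_12 → 250
250 = (1,8,10)_12 → 1513
1513 = (10,6,1)_12 → 1217
1217 = (8,5,5)_12 → 762
762 = (5,3,6)_12 → 368
368 = (2,6,8)_12 → 736

736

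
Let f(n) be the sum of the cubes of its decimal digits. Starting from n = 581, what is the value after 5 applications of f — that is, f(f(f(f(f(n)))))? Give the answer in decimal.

1025

581 → 5³ + 8³ + 1³ = 125 + 512 + 1 = 638
638 → 6³ + 3³ + 8³ = 216 + 27 + 512 = 755
755 → 7³ + 5³ + 5³ = 343 + 125 + 125 = 593
593 → 5³ + 9³ + 3³ = 125 + 729 + 27 = 881
881 → 8³ + 8³ + 1³ = 512 + 512 + 1 = 1025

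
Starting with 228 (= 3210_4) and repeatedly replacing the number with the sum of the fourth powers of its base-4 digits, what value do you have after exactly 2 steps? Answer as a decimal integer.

33

228 = (3,2,1,0)_4 → 98
98 = (1,2,0,2)_4 → 33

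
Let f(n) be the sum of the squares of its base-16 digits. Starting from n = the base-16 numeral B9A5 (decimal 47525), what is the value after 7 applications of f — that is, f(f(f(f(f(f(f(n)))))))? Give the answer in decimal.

47525 = (11,9,10,5)_16 → 11² + 9² + 10² + 5² = 121 + 81 + 100 + 25 = 327
327 = (1,4,7)_16 → 1² + 4² + 7² = 1 + 16 + 49 = 66
66 = (4,2)_16 → 4² + 2² = 16 + 4 = 20
20 = (1,4)_16 → 1² + 4² = 1 + 16 = 17
17 = (1,1)_16 → 1² + 1² = 1 + 1 = 2
2 = (2)_16 → 2² = 4
4 = (4)_16 → 4² = 16

16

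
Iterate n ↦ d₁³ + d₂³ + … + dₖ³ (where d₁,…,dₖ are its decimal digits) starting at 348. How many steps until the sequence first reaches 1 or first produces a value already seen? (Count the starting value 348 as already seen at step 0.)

8

348 → 3³ + 4³ + 8³ = 603
603 → 6³ + 0³ + 3³ = 243
243 → 2³ + 4³ + 3³ = 99
99 → 9³ + 9³ = 1458
1458 → 1³ + 4³ + 5³ + 8³ = 702
702 → 7³ + 0³ + 2³ = 351
351 → 3³ + 5³ + 1³ = 153
153 → 1³ + 5³ + 3³ = 153  — 153 repeats.
That took 8 steps.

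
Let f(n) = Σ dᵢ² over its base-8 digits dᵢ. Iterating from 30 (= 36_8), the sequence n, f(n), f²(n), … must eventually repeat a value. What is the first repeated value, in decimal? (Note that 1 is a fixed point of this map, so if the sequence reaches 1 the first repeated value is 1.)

30 = (3,6)_8 → 3² + 6² = 45
45 = (5,5)_8 → 5² + 5² = 50
50 = (6,2)_8 → 6² + 2² = 40
40 = (5,0)_8 → 5² + 0² = 25
25 = (3,1)_8 → 3² + 1² = 10
10 = (1,2)_8 → 1² + 2² = 5
5 = (5)_8 → 5² = 25  — 25 already appeared earlier.

25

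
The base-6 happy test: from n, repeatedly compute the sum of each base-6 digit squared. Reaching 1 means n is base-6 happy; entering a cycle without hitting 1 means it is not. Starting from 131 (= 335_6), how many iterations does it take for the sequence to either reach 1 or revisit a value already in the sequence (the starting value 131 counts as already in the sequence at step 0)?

131 = (3,3,5)_6 → 3² + 3² + 5² = 43
43 = (1,1,1)_6 → 1² + 1² + 1² = 3
3 = (3)_6 → 3² = 9
9 = (1,3)_6 → 1² + 3² = 10
10 = (1,4)_6 → 1² + 4² = 17
17 = (2,5)_6 → 2² + 5² = 29
29 = (4,5)_6 → 4² + 5² = 41
41 = (1,0,5)_6 → 1² + 0² + 5² = 26
26 = (4,2)_6 → 4² + 2² = 20
20 = (3,2)_6 → 3² + 2² = 13
13 = (2,1)_6 → 2² + 1² = 5
5 = (5)_6 → 5² = 25
25 = (4,1)_6 → 4² + 1² = 17  — 17 repeats.
That took 13 steps.

13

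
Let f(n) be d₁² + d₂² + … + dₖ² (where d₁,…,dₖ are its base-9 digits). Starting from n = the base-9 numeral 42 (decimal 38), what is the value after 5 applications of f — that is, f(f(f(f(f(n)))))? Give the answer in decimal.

50

38 = (4,2)_9 → 4² + 2² = 20
20 = (2,2)_9 → 2² + 2² = 8
8 = (8)_9 → 8² = 64
64 = (7,1)_9 → 7² + 1² = 50
50 = (5,5)_9 → 5² + 5² = 50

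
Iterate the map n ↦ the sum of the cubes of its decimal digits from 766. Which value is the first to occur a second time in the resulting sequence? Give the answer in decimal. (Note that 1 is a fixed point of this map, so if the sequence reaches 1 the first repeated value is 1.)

370

766 → 775
775 → 811
811 → 514
514 → 190
190 → 730
730 → 370
370 → 370  — 370 already appeared earlier.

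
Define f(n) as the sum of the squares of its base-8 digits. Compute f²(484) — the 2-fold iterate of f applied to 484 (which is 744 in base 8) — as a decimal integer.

484 = (7,4,4)_8 → 7² + 4² + 4² = 49 + 16 + 16 = 81
81 = (1,2,1)_8 → 1² + 2² + 1² = 1 + 4 + 1 = 6

6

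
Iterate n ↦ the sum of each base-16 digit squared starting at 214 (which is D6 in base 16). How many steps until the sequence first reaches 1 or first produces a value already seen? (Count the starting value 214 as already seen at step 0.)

10

214 = (13,6)_16 → 13² + 6² = 205
205 = (12,13)_16 → 12² + 13² = 313
313 = (1,3,9)_16 → 1² + 3² + 9² = 91
91 = (5,11)_16 → 5² + 11² = 146
146 = (9,2)_16 → 9² + 2² = 85
85 = (5,5)_16 → 5² + 5² = 50
50 = (3,2)_16 → 3² + 2² = 13
13 = (13)_16 → 13² = 169
169 = (10,9)_16 → 10² + 9² = 181
181 = (11,5)_16 → 11² + 5² = 146  — 146 repeats.
That took 10 steps.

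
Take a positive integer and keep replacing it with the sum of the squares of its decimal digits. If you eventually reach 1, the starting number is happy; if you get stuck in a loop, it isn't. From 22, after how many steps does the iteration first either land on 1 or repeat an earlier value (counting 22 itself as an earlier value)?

14

22 → 2² + 2² = 4 + 4 = 8
8 → 8² = 64
64 → 6² + 4² = 36 + 16 = 52
52 → 5² + 2² = 25 + 4 = 29
29 → 2² + 9² = 4 + 81 = 85
85 → 8² + 5² = 64 + 25 = 89
89 → 8² + 9² = 64 + 81 = 145
145 → 1² + 4² + 5² = 1 + 16 + 25 = 42
42 → 4² + 2² = 16 + 4 = 20
20 → 2² + 0² = 4 + 0 = 4
4 → 4² = 16
16 → 1² + 6² = 1 + 36 = 37
37 → 3² + 7² = 9 + 49 = 58
58 → 5² + 8² = 25 + 64 = 89  — 89 repeats.
That took 14 steps.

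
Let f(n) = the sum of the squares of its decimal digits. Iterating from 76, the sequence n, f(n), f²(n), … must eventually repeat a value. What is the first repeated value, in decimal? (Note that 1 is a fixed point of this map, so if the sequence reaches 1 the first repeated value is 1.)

76 → 7² + 6² = 49 + 36 = 85
85 → 8² + 5² = 64 + 25 = 89
89 → 8² + 9² = 64 + 81 = 145
145 → 1² + 4² + 5² = 1 + 16 + 25 = 42
42 → 4² + 2² = 16 + 4 = 20
20 → 2² + 0² = 4 + 0 = 4
4 → 4² = 16
16 → 1² + 6² = 1 + 36 = 37
37 → 3² + 7² = 9 + 49 = 58
58 → 5² + 8² = 25 + 64 = 89  — 89 already appeared earlier.

89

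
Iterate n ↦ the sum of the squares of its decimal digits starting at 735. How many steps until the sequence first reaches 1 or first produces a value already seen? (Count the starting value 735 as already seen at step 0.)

11

735 → 7² + 3² + 5² = 49 + 9 + 25 = 83
83 → 8² + 3² = 64 + 9 = 73
73 → 7² + 3² = 49 + 9 = 58
58 → 5² + 8² = 25 + 64 = 89
89 → 8² + 9² = 64 + 81 = 145
145 → 1² + 4² + 5² = 1 + 16 + 25 = 42
42 → 4² + 2² = 16 + 4 = 20
20 → 2² + 0² = 4 + 0 = 4
4 → 4² = 16
16 → 1² + 6² = 1 + 36 = 37
37 → 3² + 7² = 9 + 49 = 58  — 58 repeats.
That took 11 steps.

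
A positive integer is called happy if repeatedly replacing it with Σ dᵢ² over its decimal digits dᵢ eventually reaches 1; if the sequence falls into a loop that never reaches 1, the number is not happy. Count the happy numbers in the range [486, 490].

486: 486 → 116 → 38 → 73 → 58 → 89 → 145 → 42 → 20 → 4 → 16 → 37 → 58  — not happy
487: 487 → 129 → 86 → 100 → 1  — happy
488: 488 → 144 → 33 → 18 → 65 → 61 → 37 → 58 → 89 → 145 → 42 → 20 → 4 → 16 → 37  — not happy
489: 489 → 161 → 38 → 73 → 58 → 89 → 145 → 42 → 20 → 4 → 16 → 37 → 58  — not happy
490: 490 → 97 → 130 → 10 → 1  — happy
happy: 487, 490

2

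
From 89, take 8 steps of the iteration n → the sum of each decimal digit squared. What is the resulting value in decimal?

89 → 8² + 9² = 145
145 → 1² + 4² + 5² = 42
42 → 4² + 2² = 20
20 → 2² + 0² = 4
4 → 4² = 16
16 → 1² + 6² = 37
37 → 3² + 7² = 58
58 → 5² + 8² = 89

89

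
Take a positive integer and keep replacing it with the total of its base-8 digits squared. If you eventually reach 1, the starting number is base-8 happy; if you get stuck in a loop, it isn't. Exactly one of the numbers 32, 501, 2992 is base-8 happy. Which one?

2992

32: 32 → 16 → 4 → 16  — repeats 16 (not base-8 happy)
501: 501 → 110 → 62 → 85 → 30 → 45 → 50 → 40 → 25 → 10 → 5 → 25  — repeats 25 (not base-8 happy)
2992: 2992 → 97 → 18 → 8 → 1  — reaches 1 (base-8 happy)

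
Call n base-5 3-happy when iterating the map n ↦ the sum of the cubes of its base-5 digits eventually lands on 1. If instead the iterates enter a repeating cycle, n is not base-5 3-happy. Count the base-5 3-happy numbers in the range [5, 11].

5: 5 → 1  (reaches 1)
6: 6 → 2 → 8 → 28 → 28  (repeats 28)
7: 7 → 9 → 65 → 35 → 9  (repeats 9)
8: 8 → 28 → 28  (repeats 28)
9: 9 → 65 → 35 → 9  (repeats 9)
10: 10 → 8 → 28 → 28  (repeats 28)
11: 11 → 9 → 65 → 35 → 9  (repeats 9)
base-5 3-happy: 5

1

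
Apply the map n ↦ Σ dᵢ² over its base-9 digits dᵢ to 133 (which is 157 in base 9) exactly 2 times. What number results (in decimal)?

133 = (1,5,7)_9 → 75
75 = (8,3)_9 → 73

73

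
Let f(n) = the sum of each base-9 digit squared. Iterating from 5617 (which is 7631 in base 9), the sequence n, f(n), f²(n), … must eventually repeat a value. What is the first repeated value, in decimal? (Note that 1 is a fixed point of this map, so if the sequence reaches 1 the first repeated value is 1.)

1

5617 = (7,6,3,1)_9 → 95
95 = (1,1,5)_9 → 27
27 = (3,0)_9 → 9
9 = (1,0)_9 → 1  — reached the fixed point 1.
1 → 1, so 1 is the first repeated value.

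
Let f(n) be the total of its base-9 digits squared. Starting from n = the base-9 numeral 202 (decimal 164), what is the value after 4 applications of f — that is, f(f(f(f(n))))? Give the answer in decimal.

164 = (2,0,2)_9 → 2² + 0² + 2² = 4 + 0 + 4 = 8
8 = (8)_9 → 8² = 64
64 = (7,1)_9 → 7² + 1² = 49 + 1 = 50
50 = (5,5)_9 → 5² + 5² = 25 + 25 = 50

50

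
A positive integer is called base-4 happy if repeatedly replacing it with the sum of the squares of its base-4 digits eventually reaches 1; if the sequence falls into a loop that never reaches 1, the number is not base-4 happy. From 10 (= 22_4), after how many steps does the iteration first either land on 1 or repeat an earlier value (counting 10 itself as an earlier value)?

10 = (2,2)_4 → 2² + 2² = 8
8 = (2,0)_4 → 2² + 0² = 4
4 = (1,0)_4 → 1² + 0² = 1  — reached 1.
That took 3 steps.

3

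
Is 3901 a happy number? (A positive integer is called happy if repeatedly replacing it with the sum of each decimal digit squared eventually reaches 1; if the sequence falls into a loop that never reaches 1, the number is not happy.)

3901 → 3² + 9² + 0² + 1² = 91
91 → 9² + 1² = 82
82 → 8² + 2² = 68
68 → 6² + 8² = 100
100 → 1² + 0² + 0² = 1  — reached 1.

happy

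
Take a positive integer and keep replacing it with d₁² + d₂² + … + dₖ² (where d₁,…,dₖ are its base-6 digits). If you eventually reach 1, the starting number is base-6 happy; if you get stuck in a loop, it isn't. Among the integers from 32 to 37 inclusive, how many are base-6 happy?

32: 32 → 29 → 41 → 26 → 20 → 13 → 5 → 25 → 17 → 29  (repeats 29)
33: 33 → 34 → 41 → 26 → 20 → 13 → 5 → 25 → 17 → 29 → 41  (repeats 41)
34: 34 → 41 → 26 → 20 → 13 → 5 → 25 → 17 → 29 → 41  (repeats 41)
35: 35 → 50 → 9 → 10 → 17 → 29 → 41 → 26 → 20 → 13 → 5 → 25 → 17  (repeats 17)
36: 36 → 1  (reaches 1)
37: 37 → 2 → 4 → 16 → 20 → 13 → 5 → 25 → 17 → 29 → 41 → 26 → 20  (repeats 20)
base-6 happy: 36

1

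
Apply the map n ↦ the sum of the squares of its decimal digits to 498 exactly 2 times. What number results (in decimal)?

38

498 → 161
161 → 38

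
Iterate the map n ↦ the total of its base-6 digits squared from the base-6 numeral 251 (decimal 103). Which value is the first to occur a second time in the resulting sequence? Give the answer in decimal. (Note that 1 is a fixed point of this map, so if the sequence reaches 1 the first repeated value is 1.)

25

103 = (2,5,1)_6 → 2² + 5² + 1² = 4 + 25 + 1 = 30
30 = (5,0)_6 → 5² + 0² = 25 + 0 = 25
25 = (4,1)_6 → 4² + 1² = 16 + 1 = 17
17 = (2,5)_6 → 2² + 5² = 4 + 25 = 29
29 = (4,5)_6 → 4² + 5² = 16 + 25 = 41
41 = (1,0,5)_6 → 1² + 0² + 5² = 1 + 0 + 25 = 26
26 = (4,2)_6 → 4² + 2² = 16 + 4 = 20
20 = (3,2)_6 → 3² + 2² = 9 + 4 = 13
13 = (2,1)_6 → 2² + 1² = 4 + 1 = 5
5 = (5)_6 → 5² = 25  — 25 already appeared earlier.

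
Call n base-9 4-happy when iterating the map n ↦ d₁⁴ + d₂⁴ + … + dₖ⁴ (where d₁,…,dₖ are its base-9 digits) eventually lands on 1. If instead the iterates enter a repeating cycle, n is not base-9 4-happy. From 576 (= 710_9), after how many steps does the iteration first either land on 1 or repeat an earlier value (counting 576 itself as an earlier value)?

14

576 = (7,1,0)_9 → 2402
2402 = (3,2,5,8)_9 → 4818
4818 = (6,5,4,3)_9 → 2258
2258 = (3,0,7,8)_9 → 6578
6578 = (1,0,0,1,8)_9 → 4098
4098 = (5,5,5,3)_9 → 1956
1956 = (2,6,1,3)_9 → 1394
1394 = (1,8,1,8)_9 → 8194
8194 = (1,2,2,1,4)_9 → 290
290 = (3,5,2)_9 → 722
722 = (8,8,2)_9 → 8208
8208 = (1,2,2,3,0)_9 → 114
114 = (1,3,6)_9 → 1378
1378 = (1,8,0,1)_9 → 4098  — 4098 repeats.
That took 14 steps.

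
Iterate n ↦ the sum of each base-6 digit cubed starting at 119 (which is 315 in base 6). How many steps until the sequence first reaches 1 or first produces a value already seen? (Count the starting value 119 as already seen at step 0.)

119 = (3,1,5)_6 → 3³ + 1³ + 5³ = 27 + 1 + 125 = 153
153 = (4,1,3)_6 → 4³ + 1³ + 3³ = 64 + 1 + 27 = 92
92 = (2,3,2)_6 → 2³ + 3³ + 2³ = 8 + 27 + 8 = 43
43 = (1,1,1)_6 → 1³ + 1³ + 1³ = 1 + 1 + 1 = 3
3 = (3)_6 → 3³ = 27
27 = (4,3)_6 → 4³ + 3³ = 64 + 27 = 91
91 = (2,3,1)_6 → 2³ + 3³ + 1³ = 8 + 27 + 1 = 36
36 = (1,0,0)_6 → 1³ + 0³ + 0³ = 1 + 0 + 0 = 1  — reached 1.
That took 8 steps.

8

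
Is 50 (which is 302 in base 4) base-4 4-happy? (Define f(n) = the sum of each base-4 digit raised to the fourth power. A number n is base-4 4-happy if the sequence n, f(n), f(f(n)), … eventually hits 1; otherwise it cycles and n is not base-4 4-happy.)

base-4 4-happy

50 = (3,0,2)_4 → 3⁴ + 0⁴ + 2⁴ = 97
97 = (1,2,0,1)_4 → 1⁴ + 2⁴ + 0⁴ + 1⁴ = 18
18 = (1,0,2)_4 → 1⁴ + 0⁴ + 2⁴ = 17
17 = (1,0,1)_4 → 1⁴ + 0⁴ + 1⁴ = 2
2 = (2)_4 → 2⁴ = 16
16 = (1,0,0)_4 → 1⁴ + 0⁴ + 0⁴ = 1  — reached 1.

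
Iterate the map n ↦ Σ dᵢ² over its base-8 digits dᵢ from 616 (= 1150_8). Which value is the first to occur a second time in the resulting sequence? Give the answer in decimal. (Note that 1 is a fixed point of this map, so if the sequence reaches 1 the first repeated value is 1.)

616 = (1,1,5,0)_8 → 1² + 1² + 5² + 0² = 27
27 = (3,3)_8 → 3² + 3² = 18
18 = (2,2)_8 → 2² + 2² = 8
8 = (1,0)_8 → 1² + 0² = 1  — reached the fixed point 1.
1 → 1, so 1 is the first repeated value.

1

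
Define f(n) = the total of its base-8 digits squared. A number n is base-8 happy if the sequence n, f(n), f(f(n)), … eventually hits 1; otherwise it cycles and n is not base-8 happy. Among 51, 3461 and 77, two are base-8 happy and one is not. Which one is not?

51

51: 51 → 45 → 50 → 40 → 25 → 10 → 5 → 25  — repeats 25 (not base-8 happy)
3461: 3461 → 97 → 18 → 8 → 1  — reaches 1 (base-8 happy)
77: 77 → 27 → 18 → 8 → 1  — reaches 1 (base-8 happy)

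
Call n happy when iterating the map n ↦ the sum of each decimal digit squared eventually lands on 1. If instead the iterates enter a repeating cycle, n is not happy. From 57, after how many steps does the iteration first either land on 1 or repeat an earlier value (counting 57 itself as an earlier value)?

57 → 5² + 7² = 74
74 → 7² + 4² = 65
65 → 6² + 5² = 61
61 → 6² + 1² = 37
37 → 3² + 7² = 58
58 → 5² + 8² = 89
89 → 8² + 9² = 145
145 → 1² + 4² + 5² = 42
42 → 4² + 2² = 20
20 → 2² + 0² = 4
4 → 4² = 16
16 → 1² + 6² = 37  — 37 repeats.
That took 12 steps.

12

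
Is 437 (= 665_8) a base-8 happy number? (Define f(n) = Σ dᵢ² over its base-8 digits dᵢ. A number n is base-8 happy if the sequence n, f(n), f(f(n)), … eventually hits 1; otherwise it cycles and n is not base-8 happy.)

base-8 happy

437 = (6,6,5)_8 → 6² + 6² + 5² = 97
97 = (1,4,1)_8 → 1² + 4² + 1² = 18
18 = (2,2)_8 → 2² + 2² = 8
8 = (1,0)_8 → 1² + 0² = 1  — reached 1.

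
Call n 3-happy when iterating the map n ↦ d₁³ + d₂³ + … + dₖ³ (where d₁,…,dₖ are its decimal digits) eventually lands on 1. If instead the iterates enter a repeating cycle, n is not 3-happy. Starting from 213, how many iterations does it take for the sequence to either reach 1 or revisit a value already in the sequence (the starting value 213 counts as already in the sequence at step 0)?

213 → 2³ + 1³ + 3³ = 36
36 → 3³ + 6³ = 243
243 → 2³ + 4³ + 3³ = 99
99 → 9³ + 9³ = 1458
1458 → 1³ + 4³ + 5³ + 8³ = 702
702 → 7³ + 0³ + 2³ = 351
351 → 3³ + 5³ + 1³ = 153
153 → 1³ + 5³ + 3³ = 153  — 153 repeats.
That took 8 steps.

8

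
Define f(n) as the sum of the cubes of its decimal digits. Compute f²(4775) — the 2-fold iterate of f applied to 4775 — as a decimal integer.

4775 → 4³ + 7³ + 7³ + 5³ = 64 + 343 + 343 + 125 = 875
875 → 8³ + 7³ + 5³ = 512 + 343 + 125 = 980

980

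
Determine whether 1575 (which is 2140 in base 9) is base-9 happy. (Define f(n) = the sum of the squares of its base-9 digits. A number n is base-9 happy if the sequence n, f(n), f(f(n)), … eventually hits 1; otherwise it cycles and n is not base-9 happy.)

1575 = (2,1,4,0)_9 → 2² + 1² + 4² + 0² = 21
21 = (2,3)_9 → 2² + 3² = 13
13 = (1,4)_9 → 1² + 4² = 17
17 = (1,8)_9 → 1² + 8² = 65
65 = (7,2)_9 → 7² + 2² = 53
53 = (5,8)_9 → 5² + 8² = 89
89 = (1,0,8)_9 → 1² + 0² + 8² = 65  — 65 already seen; the sequence cycles without reaching 1.

not base-9 happy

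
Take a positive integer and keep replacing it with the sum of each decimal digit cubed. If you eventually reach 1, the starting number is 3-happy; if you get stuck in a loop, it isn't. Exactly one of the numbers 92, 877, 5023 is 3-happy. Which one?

877

92: 92 → 737 → 713 → 371 → 371  — repeats 371 (not 3-happy)
877: 877 → 1198 → 1243 → 100 → 1  — reaches 1 (3-happy)
5023: 5023 → 160 → 217 → 352 → 160  — repeats 160 (not 3-happy)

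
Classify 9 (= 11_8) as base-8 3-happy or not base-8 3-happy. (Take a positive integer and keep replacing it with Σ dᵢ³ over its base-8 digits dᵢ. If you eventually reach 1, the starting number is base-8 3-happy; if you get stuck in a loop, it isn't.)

9 = (1,1)_8 → 1³ + 1³ = 1 + 1 = 2
2 = (2)_8 → 2³ = 8
8 = (1,0)_8 → 1³ + 0³ = 1 + 0 = 1  — reached 1.

base-8 3-happy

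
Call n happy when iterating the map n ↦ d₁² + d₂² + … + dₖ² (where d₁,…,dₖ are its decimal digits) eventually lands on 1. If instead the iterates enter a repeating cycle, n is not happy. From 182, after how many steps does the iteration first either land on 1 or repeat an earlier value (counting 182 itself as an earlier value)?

14

182 → 1² + 8² + 2² = 69
69 → 6² + 9² = 117
117 → 1² + 1² + 7² = 51
51 → 5² + 1² = 26
26 → 2² + 6² = 40
40 → 4² + 0² = 16
16 → 1² + 6² = 37
37 → 3² + 7² = 58
58 → 5² + 8² = 89
89 → 8² + 9² = 145
145 → 1² + 4² + 5² = 42
42 → 4² + 2² = 20
20 → 2² + 0² = 4
4 → 4² = 16  — 16 repeats.
That took 14 steps.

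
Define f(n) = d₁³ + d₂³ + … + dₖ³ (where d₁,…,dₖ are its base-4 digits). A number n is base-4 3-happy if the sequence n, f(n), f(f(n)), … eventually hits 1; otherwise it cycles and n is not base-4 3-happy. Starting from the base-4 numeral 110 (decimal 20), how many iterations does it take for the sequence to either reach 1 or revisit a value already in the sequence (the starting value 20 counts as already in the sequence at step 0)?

3

20 = (1,1,0)_4 → 2
2 = (2)_4 → 8
8 = (2,0)_4 → 8  — 8 repeats.
That took 3 steps.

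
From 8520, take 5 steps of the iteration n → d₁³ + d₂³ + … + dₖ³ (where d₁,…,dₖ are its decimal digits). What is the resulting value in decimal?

8520 → 8³ + 5³ + 2³ + 0³ = 512 + 125 + 8 + 0 = 645
645 → 6³ + 4³ + 5³ = 216 + 64 + 125 = 405
405 → 4³ + 0³ + 5³ = 64 + 0 + 125 = 189
189 → 1³ + 8³ + 9³ = 1 + 512 + 729 = 1242
1242 → 1³ + 2³ + 4³ + 2³ = 1 + 8 + 64 + 8 = 81

81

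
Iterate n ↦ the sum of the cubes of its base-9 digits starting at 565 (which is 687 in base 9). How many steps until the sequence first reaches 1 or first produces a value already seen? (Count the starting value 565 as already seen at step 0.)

6

565 = (6,8,7)_9 → 6³ + 8³ + 7³ = 1071
1071 = (1,4,2,0)_9 → 1³ + 4³ + 2³ + 0³ = 73
73 = (8,1)_9 → 8³ + 1³ = 513
513 = (6,3,0)_9 → 6³ + 3³ + 0³ = 243
243 = (3,0,0)_9 → 3³ + 0³ + 0³ = 27
27 = (3,0)_9 → 3³ + 0³ = 27  — 27 repeats.
That took 6 steps.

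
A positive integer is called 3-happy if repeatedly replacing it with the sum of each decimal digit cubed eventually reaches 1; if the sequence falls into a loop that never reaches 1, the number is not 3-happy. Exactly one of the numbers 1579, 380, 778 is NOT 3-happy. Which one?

380

1579: 1579 → 1198 → 1243 → 100 → 1  — reaches 1 (3-happy)
380: 380 → 539 → 881 → 1025 → 134 → 92 → 737 → 713 → 371 → 371  — repeats 371 (not 3-happy)
778: 778 → 1198 → 1243 → 100 → 1  — reaches 1 (3-happy)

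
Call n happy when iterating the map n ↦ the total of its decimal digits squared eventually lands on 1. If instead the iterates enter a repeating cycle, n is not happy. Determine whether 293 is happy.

293 → 2² + 9² + 3² = 4 + 81 + 9 = 94
94 → 9² + 4² = 81 + 16 = 97
97 → 9² + 7² = 81 + 49 = 130
130 → 1² + 3² + 0² = 1 + 9 + 0 = 10
10 → 1² + 0² = 1 + 0 = 1  — reached 1.

happy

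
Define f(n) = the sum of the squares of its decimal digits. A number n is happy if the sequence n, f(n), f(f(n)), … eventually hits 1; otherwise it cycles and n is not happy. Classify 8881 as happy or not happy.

8881 → 193
193 → 91
91 → 82
82 → 68
68 → 100
100 → 1  — reached 1.

happy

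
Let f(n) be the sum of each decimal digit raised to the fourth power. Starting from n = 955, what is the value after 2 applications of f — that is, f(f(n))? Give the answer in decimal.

6499

955 → 9⁴ + 5⁴ + 5⁴ = 6561 + 625 + 625 = 7811
7811 → 7⁴ + 8⁴ + 1⁴ + 1⁴ = 2401 + 4096 + 1 + 1 = 6499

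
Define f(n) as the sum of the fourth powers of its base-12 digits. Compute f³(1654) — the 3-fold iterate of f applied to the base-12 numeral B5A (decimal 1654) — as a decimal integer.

3714

1654 = (11,5,10)_12 → 25266
25266 = (1,2,7,5,6)_12 → 4339
4339 = (2,6,1,7)_12 → 3714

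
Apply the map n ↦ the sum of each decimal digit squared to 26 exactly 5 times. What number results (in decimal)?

26 → 2² + 6² = 40
40 → 4² + 0² = 16
16 → 1² + 6² = 37
37 → 3² + 7² = 58
58 → 5² + 8² = 89

89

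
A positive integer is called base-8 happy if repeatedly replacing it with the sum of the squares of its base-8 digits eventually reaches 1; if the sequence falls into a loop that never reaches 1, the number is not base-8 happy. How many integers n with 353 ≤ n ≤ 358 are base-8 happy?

353: 353 → 42 → 29 → 34 → 20 → 20  (repeats 20)
354: 354 → 45 → 50 → 40 → 25 → 10 → 5 → 25  (repeats 25)
355: 355 → 50 → 40 → 25 → 10 → 5 → 25  (repeats 25)
356: 356 → 57 → 50 → 40 → 25 → 10 → 5 → 25  (repeats 25)
357: 357 → 66 → 5 → 25 → 10 → 5  (repeats 5)
358: 358 → 77 → 27 → 18 → 8 → 1  (reaches 1)
base-8 happy: 358

1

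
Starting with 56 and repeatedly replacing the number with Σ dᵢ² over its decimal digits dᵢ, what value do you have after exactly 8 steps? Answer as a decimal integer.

56 → 5² + 6² = 25 + 36 = 61
61 → 6² + 1² = 36 + 1 = 37
37 → 3² + 7² = 9 + 49 = 58
58 → 5² + 8² = 25 + 64 = 89
89 → 8² + 9² = 64 + 81 = 145
145 → 1² + 4² + 5² = 1 + 16 + 25 = 42
42 → 4² + 2² = 16 + 4 = 20
20 → 2² + 0² = 4 + 0 = 4

4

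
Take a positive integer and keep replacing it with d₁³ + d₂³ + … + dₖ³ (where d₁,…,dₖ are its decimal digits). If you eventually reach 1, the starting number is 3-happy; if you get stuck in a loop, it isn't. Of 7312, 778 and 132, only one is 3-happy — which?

7312: 7312 → 379 → 1099 → 1459 → 919 → 1459  — repeats 1459 (not 3-happy)
778: 778 → 1198 → 1243 → 100 → 1  — reaches 1 (3-happy)
132: 132 → 36 → 243 → 99 → 1458 → 702 → 351 → 153 → 153  — repeats 153 (not 3-happy)

778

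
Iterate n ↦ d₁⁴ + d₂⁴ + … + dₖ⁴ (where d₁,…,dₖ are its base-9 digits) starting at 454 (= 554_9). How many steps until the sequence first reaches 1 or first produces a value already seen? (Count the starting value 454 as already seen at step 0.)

454 = (5,5,4)_9 → 5⁴ + 5⁴ + 4⁴ = 1506
1506 = (2,0,5,3)_9 → 2⁴ + 0⁴ + 5⁴ + 3⁴ = 722
722 = (8,8,2)_9 → 8⁴ + 8⁴ + 2⁴ = 8208
8208 = (1,2,2,3,0)_9 → 1⁴ + 2⁴ + 2⁴ + 3⁴ + 0⁴ = 114
114 = (1,3,6)_9 → 1⁴ + 3⁴ + 6⁴ = 1378
1378 = (1,8,0,1)_9 → 1⁴ + 8⁴ + 0⁴ + 1⁴ = 4098
4098 = (5,5,5,3)_9 → 5⁴ + 5⁴ + 5⁴ + 3⁴ = 1956
1956 = (2,6,1,3)_9 → 2⁴ + 6⁴ + 1⁴ + 3⁴ = 1394
1394 = (1,8,1,8)_9 → 1⁴ + 8⁴ + 1⁴ + 8⁴ = 8194
8194 = (1,2,2,1,4)_9 → 1⁴ + 2⁴ + 2⁴ + 1⁴ + 4⁴ = 290
290 = (3,5,2)_9 → 3⁴ + 5⁴ + 2⁴ = 722  — 722 repeats.
That took 11 steps.

11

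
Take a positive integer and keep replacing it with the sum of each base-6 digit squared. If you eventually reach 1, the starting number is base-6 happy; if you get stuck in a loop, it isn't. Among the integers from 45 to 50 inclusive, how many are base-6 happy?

1

45: 45 → 11 → 26 → 20 → 13 → 5 → 25 → 17 → 29 → 41 → 26  (repeats 26)
46: 46 → 18 → 9 → 10 → 17 → 29 → 41 → 26 → 20 → 13 → 5 → 25 → 17  (repeats 17)
47: 47 → 27 → 25 → 17 → 29 → 41 → 26 → 20 → 13 → 5 → 25  (repeats 25)
48: 48 → 5 → 25 → 17 → 29 → 41 → 26 → 20 → 13 → 5  (repeats 5)
49: 49 → 6 → 1  (reaches 1)
50: 50 → 9 → 10 → 17 → 29 → 41 → 26 → 20 → 13 → 5 → 25 → 17  (repeats 17)
base-6 happy: 49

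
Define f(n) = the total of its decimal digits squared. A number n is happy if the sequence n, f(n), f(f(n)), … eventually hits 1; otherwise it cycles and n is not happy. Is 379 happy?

happy

379 → 3² + 7² + 9² = 9 + 49 + 81 = 139
139 → 1² + 3² + 9² = 1 + 9 + 81 = 91
91 → 9² + 1² = 81 + 1 = 82
82 → 8² + 2² = 64 + 4 = 68
68 → 6² + 8² = 36 + 64 = 100
100 → 1² + 0² + 0² = 1 + 0 + 0 = 1  — reached 1.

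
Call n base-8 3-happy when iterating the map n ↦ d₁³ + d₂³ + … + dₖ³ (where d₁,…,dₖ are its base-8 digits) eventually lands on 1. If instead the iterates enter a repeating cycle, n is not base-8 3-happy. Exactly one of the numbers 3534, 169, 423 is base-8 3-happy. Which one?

3534: 3534 → 776 → 66 → 9 → 2 → 8 → 1  — reaches 1 (base-8 3-happy)
169: 169 → 134 → 224 → 91 → 55 → 559 → 469 → 476 → 434 → 440 → 559  — repeats 559 (not base-8 3-happy)
423: 423 → 623 → 470 → 567 → 560 → 217 → 55 → 559 → 469 → 476 → 434 → 440 → 559  — repeats 559 (not base-8 3-happy)

3534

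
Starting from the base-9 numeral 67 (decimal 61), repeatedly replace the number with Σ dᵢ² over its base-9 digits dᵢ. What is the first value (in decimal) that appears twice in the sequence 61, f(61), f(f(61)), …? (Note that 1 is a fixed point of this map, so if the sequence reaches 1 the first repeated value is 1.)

61 = (6,7)_9 → 6² + 7² = 36 + 49 = 85
85 = (1,0,4)_9 → 1² + 0² + 4² = 1 + 0 + 16 = 17
17 = (1,8)_9 → 1² + 8² = 1 + 64 = 65
65 = (7,2)_9 → 7² + 2² = 49 + 4 = 53
53 = (5,8)_9 → 5² + 8² = 25 + 64 = 89
89 = (1,0,8)_9 → 1² + 0² + 8² = 1 + 0 + 64 = 65  — 65 already appeared earlier.

65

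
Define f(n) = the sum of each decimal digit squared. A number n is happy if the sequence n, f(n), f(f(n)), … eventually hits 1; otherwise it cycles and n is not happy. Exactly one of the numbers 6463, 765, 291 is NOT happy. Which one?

6463: 6463 → 97 → 130 → 10 → 1  — reaches 1 (happy)
765: 765 → 110 → 2 → 4 → 16 → 37 → 58 → 89 → 145 → 42 → 20 → 4  — repeats 4 (not happy)
291: 291 → 86 → 100 → 1  — reaches 1 (happy)

765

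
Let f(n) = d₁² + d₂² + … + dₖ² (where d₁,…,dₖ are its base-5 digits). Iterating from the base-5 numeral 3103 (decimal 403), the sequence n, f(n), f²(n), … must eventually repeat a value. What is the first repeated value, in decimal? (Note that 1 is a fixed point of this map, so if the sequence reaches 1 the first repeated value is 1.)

1

403 = (3,1,0,3)_5 → 19
19 = (3,4)_5 → 25
25 = (1,0,0)_5 → 1  — reached the fixed point 1.
1 → 1, so 1 is the first repeated value.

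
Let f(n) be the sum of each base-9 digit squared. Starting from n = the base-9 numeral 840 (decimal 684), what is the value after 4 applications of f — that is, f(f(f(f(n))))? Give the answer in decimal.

684 = (8,4,0)_9 → 80
80 = (8,8)_9 → 128
128 = (1,5,2)_9 → 30
30 = (3,3)_9 → 18

18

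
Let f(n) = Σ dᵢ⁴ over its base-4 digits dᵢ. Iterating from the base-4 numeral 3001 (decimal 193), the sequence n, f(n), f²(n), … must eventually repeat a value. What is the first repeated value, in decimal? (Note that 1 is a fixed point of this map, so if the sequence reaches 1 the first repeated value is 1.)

193 = (3,0,0,1)_4 → 3⁴ + 0⁴ + 0⁴ + 1⁴ = 81 + 0 + 0 + 1 = 82
82 = (1,1,0,2)_4 → 1⁴ + 1⁴ + 0⁴ + 2⁴ = 1 + 1 + 0 + 16 = 18
18 = (1,0,2)_4 → 1⁴ + 0⁴ + 2⁴ = 1 + 0 + 16 = 17
17 = (1,0,1)_4 → 1⁴ + 0⁴ + 1⁴ = 1 + 0 + 1 = 2
2 = (2)_4 → 2⁴ = 16
16 = (1,0,0)_4 → 1⁴ + 0⁴ + 0⁴ = 1 + 0 + 0 = 1  — reached the fixed point 1.
1 → 1, so 1 is the first repeated value.

1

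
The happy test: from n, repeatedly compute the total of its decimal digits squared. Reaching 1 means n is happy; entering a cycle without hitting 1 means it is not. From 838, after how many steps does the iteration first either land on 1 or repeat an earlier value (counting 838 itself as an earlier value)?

838 → 8² + 3² + 8² = 137
137 → 1² + 3² + 7² = 59
59 → 5² + 9² = 106
106 → 1² + 0² + 6² = 37
37 → 3² + 7² = 58
58 → 5² + 8² = 89
89 → 8² + 9² = 145
145 → 1² + 4² + 5² = 42
42 → 4² + 2² = 20
20 → 2² + 0² = 4
4 → 4² = 16
16 → 1² + 6² = 37  — 37 repeats.
That took 12 steps.

12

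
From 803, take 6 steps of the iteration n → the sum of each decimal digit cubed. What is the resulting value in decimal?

737

803 → 8³ + 0³ + 3³ = 539
539 → 5³ + 3³ + 9³ = 881
881 → 8³ + 8³ + 1³ = 1025
1025 → 1³ + 0³ + 2³ + 5³ = 134
134 → 1³ + 3³ + 4³ = 92
92 → 9³ + 2³ = 737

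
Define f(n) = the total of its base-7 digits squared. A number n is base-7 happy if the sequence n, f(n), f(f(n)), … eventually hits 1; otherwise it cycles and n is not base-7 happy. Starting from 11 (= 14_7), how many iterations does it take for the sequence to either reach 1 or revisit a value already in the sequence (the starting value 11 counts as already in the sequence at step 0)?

5

11 = (1,4)_7 → 1² + 4² = 17
17 = (2,3)_7 → 2² + 3² = 13
13 = (1,6)_7 → 1² + 6² = 37
37 = (5,2)_7 → 5² + 2² = 29
29 = (4,1)_7 → 4² + 1² = 17  — 17 repeats.
That took 5 steps.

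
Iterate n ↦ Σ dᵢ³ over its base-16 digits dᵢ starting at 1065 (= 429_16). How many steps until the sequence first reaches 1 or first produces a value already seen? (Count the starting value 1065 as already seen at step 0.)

1065 = (4,2,9)_16 → 4³ + 2³ + 9³ = 64 + 8 + 729 = 801
801 = (3,2,1)_16 → 3³ + 2³ + 1³ = 27 + 8 + 1 = 36
36 = (2,4)_16 → 2³ + 4³ = 8 + 64 = 72
72 = (4,8)_16 → 4³ + 8³ = 64 + 512 = 576
576 = (2,4,0)_16 → 2³ + 4³ + 0³ = 8 + 64 + 0 = 72  — 72 repeats.
That took 5 steps.

5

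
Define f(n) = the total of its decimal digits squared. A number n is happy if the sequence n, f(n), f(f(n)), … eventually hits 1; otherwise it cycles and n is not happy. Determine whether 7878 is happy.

7878 → 7² + 8² + 7² + 8² = 49 + 64 + 49 + 64 = 226
226 → 2² + 2² + 6² = 4 + 4 + 36 = 44
44 → 4² + 4² = 16 + 16 = 32
32 → 3² + 2² = 9 + 4 = 13
13 → 1² + 3² = 1 + 9 = 10
10 → 1² + 0² = 1 + 0 = 1  — reached 1.

happy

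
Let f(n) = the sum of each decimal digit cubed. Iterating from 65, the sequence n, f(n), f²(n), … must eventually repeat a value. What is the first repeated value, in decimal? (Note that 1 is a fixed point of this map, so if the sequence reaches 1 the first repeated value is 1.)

65 → 6³ + 5³ = 216 + 125 = 341
341 → 3³ + 4³ + 1³ = 27 + 64 + 1 = 92
92 → 9³ + 2³ = 729 + 8 = 737
737 → 7³ + 3³ + 7³ = 343 + 27 + 343 = 713
713 → 7³ + 1³ + 3³ = 343 + 1 + 27 = 371
371 → 3³ + 7³ + 1³ = 27 + 343 + 1 = 371  — 371 already appeared earlier.

371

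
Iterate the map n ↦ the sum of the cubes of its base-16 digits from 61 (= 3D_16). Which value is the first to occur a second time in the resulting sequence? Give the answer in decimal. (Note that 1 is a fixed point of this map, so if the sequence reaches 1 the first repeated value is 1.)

1456

61 = (3,13)_16 → 3³ + 13³ = 27 + 2197 = 2224
2224 = (8,11,0)_16 → 8³ + 11³ + 0³ = 512 + 1331 + 0 = 1843
1843 = (7,3,3)_16 → 7³ + 3³ + 3³ = 343 + 27 + 27 = 397
397 = (1,8,13)_16 → 1³ + 8³ + 13³ = 1 + 512 + 2197 = 2710
2710 = (10,9,6)_16 → 10³ + 9³ + 6³ = 1000 + 729 + 216 = 1945
1945 = (7,9,9)_16 → 7³ + 9³ + 9³ = 343 + 729 + 729 = 1801
1801 = (7,0,9)_16 → 7³ + 0³ + 9³ = 343 + 0 + 729 = 1072
1072 = (4,3,0)_16 → 4³ + 3³ + 0³ = 64 + 27 + 0 = 91
91 = (5,11)_16 → 5³ + 11³ = 125 + 1331 = 1456
1456 = (5,11,0)_16 → 5³ + 11³ + 0³ = 125 + 1331 + 0 = 1456  — 1456 already appeared earlier.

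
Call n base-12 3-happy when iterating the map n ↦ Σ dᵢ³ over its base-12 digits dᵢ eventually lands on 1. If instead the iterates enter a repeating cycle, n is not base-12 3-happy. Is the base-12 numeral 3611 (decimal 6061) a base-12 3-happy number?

6061 = (3,6,1,1)_12 → 3³ + 6³ + 1³ + 1³ = 245
245 = (1,8,5)_12 → 1³ + 8³ + 5³ = 638
638 = (4,5,2)_12 → 4³ + 5³ + 2³ = 197
197 = (1,4,5)_12 → 1³ + 4³ + 5³ = 190
190 = (1,3,10)_12 → 1³ + 3³ + 10³ = 1028
1028 = (7,1,8)_12 → 7³ + 1³ + 8³ = 856
856 = (5,11,4)_12 → 5³ + 11³ + 4³ = 1520
1520 = (10,6,8)_12 → 10³ + 6³ + 8³ = 1728
1728 = (1,0,0,0)_12 → 1³ + 0³ + 0³ + 0³ = 1  — reached 1.

base-12 3-happy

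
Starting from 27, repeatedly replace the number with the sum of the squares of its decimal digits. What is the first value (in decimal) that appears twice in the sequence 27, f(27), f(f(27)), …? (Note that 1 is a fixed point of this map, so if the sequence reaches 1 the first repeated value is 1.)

89

27 → 2² + 7² = 4 + 49 = 53
53 → 5² + 3² = 25 + 9 = 34
34 → 3² + 4² = 9 + 16 = 25
25 → 2² + 5² = 4 + 25 = 29
29 → 2² + 9² = 4 + 81 = 85
85 → 8² + 5² = 64 + 25 = 89
89 → 8² + 9² = 64 + 81 = 145
145 → 1² + 4² + 5² = 1 + 16 + 25 = 42
42 → 4² + 2² = 16 + 4 = 20
20 → 2² + 0² = 4 + 0 = 4
4 → 4² = 16
16 → 1² + 6² = 1 + 36 = 37
37 → 3² + 7² = 9 + 49 = 58
58 → 5² + 8² = 25 + 64 = 89  — 89 already appeared earlier.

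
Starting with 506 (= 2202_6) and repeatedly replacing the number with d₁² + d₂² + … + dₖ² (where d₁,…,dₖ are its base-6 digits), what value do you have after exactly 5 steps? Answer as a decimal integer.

13

506 = (2,2,0,2)_6 → 2² + 2² + 0² + 2² = 4 + 4 + 0 + 4 = 12
12 = (2,0)_6 → 2² + 0² = 4 + 0 = 4
4 = (4)_6 → 4² = 16
16 = (2,4)_6 → 2² + 4² = 4 + 16 = 20
20 = (3,2)_6 → 3² + 2² = 9 + 4 = 13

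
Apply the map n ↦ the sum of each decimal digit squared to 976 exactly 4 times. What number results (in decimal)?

976 → 9² + 7² + 6² = 166
166 → 1² + 6² + 6² = 73
73 → 7² + 3² = 58
58 → 5² + 8² = 89

89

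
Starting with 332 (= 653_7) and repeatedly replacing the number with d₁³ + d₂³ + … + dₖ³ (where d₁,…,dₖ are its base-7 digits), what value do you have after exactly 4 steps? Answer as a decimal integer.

92

332 = (6,5,3)_7 → 6³ + 5³ + 3³ = 368
368 = (1,0,3,4)_7 → 1³ + 0³ + 3³ + 4³ = 92
92 = (1,6,1)_7 → 1³ + 6³ + 1³ = 218
218 = (4,3,1)_7 → 4³ + 3³ + 1³ = 92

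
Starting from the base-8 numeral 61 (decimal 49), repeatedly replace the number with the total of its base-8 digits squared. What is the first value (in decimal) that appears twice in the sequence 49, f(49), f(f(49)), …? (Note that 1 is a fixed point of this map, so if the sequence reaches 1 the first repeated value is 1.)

49 = (6,1)_8 → 37
37 = (4,5)_8 → 41
41 = (5,1)_8 → 26
26 = (3,2)_8 → 13
13 = (1,5)_8 → 26  — 26 already appeared earlier.

26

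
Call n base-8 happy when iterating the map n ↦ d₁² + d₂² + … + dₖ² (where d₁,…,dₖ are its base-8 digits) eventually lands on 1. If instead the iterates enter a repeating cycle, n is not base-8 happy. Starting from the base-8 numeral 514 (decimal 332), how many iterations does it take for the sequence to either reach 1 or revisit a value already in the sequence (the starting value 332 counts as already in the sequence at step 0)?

5

332 = (5,1,4)_8 → 5² + 1² + 4² = 42
42 = (5,2)_8 → 5² + 2² = 29
29 = (3,5)_8 → 3² + 5² = 34
34 = (4,2)_8 → 4² + 2² = 20
20 = (2,4)_8 → 2² + 4² = 20  — 20 repeats.
That took 5 steps.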